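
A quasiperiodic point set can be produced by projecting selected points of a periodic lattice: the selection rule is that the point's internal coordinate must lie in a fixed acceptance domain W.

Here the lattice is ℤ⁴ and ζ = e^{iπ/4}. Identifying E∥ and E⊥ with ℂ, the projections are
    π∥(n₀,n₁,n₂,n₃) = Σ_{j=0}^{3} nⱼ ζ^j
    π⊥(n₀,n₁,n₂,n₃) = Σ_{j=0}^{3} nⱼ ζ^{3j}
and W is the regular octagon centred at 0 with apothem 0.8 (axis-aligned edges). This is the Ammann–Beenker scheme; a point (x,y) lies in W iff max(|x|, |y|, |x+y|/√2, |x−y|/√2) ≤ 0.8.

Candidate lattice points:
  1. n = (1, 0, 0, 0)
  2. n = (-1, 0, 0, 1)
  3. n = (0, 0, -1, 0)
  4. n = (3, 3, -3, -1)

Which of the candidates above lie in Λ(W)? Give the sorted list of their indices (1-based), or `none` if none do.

With ζ = e^{iπ/4} the internal vectors are ζ^0,ζ^3,ζ^6,ζ^9.
#1 (1, 0, 0, 0): internal (1.0000, 0.0000); octagon support 1.0000 vs apothem 0.8 → ∉ W
#2 (-1, 0, 0, 1): internal (-0.2929, 0.7071); octagon support 0.7071 vs apothem 0.8 → ∈ W
#3 (0, 0, -1, 0): internal (0.0000, 1.0000); octagon support 1.0000 vs apothem 0.8 → ∉ W
#4 (3, 3, -3, -1): internal (0.1716, 4.4142); octagon support 4.4142 vs apothem 0.8 → ∉ W

2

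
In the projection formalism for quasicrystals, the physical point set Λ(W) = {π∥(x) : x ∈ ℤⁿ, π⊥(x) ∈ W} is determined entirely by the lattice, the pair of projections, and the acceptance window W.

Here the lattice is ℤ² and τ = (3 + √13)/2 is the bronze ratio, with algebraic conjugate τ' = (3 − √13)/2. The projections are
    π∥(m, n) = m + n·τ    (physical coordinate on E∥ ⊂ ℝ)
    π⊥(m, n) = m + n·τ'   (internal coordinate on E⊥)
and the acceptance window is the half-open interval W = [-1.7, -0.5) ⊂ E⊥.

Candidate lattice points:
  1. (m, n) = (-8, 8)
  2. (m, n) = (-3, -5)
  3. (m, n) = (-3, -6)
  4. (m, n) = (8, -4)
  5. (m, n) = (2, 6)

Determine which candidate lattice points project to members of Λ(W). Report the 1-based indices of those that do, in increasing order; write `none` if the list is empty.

2, 3

Compute τ' = (3−√13)/2 = -0.3028, so π⊥(m,n) = m -0.3028·n.
candidate 1: (m,n)=(-8,8) → π∥ = -8+8·τ ≈ 18.4222, π⊥ = -8+8·τ' ≈ -10.4222 ∉ [-1.7, -0.5) ⇒ out
candidate 2: (m,n)=(-3,-5) → π∥ = -3-5·τ ≈ -19.5139, π⊥ = -3-5·τ' ≈ -1.4861 ∈ [-1.7, -0.5) ⇒ IN Λ
candidate 3: (m,n)=(-3,-6) → π∥ = -3-6·τ ≈ -22.8167, π⊥ = -3-6·τ' ≈ -1.1833 ∈ [-1.7, -0.5) ⇒ IN Λ
candidate 4: (m,n)=(8,-4) → π∥ = 8-4·τ ≈ -5.2111, π⊥ = 8-4·τ' ≈ 9.2111 ∉ [-1.7, -0.5) ⇒ out
candidate 5: (m,n)=(2,6) → π∥ = 2+6·τ ≈ 21.8167, π⊥ = 2+6·τ' ≈ 0.1833 ∉ [-1.7, -0.5) ⇒ out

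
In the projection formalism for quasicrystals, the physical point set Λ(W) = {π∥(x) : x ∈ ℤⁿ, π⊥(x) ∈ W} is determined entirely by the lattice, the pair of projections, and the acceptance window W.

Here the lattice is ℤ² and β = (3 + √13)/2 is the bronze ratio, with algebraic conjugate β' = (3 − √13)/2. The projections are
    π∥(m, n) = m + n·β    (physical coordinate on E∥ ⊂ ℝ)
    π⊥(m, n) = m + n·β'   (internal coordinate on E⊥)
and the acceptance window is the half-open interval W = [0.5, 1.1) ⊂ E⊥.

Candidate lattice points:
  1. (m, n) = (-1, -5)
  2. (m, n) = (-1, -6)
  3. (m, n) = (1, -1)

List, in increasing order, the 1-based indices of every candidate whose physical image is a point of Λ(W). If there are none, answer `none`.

1, 2

Compute β' = (3−√13)/2 = -0.30278, so π⊥(m,n) = m -0.30278·n.
#1 (-1,-5): internal coord -1 + (-5)·β' = +0.51388; +0.51388 ∈ [0.5, 1.1) → IN Λ
#2 (-1,-6): internal coord -1 + (-6)·β' = +0.81665; +0.81665 ∈ [0.5, 1.1) → IN Λ
#3 (1,-1): internal coord 1 + (-1)·β' = +1.30278; +1.30278 ∉ [0.5, 1.1) → out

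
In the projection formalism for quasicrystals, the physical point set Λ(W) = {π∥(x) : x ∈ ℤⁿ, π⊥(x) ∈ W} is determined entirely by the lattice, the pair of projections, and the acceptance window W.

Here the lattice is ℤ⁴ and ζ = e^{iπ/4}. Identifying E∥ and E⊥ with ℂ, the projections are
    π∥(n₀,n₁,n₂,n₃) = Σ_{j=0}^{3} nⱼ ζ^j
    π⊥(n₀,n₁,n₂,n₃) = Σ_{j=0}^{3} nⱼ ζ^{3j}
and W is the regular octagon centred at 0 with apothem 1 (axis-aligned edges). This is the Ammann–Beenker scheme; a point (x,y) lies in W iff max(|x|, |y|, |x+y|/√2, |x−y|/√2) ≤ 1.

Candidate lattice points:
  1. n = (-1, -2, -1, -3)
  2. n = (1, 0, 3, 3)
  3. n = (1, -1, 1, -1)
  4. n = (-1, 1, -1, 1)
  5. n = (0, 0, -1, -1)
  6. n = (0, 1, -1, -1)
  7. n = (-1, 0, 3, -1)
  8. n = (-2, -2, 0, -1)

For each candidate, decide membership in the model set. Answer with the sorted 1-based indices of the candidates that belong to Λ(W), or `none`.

5

With ζ = e^{iπ/4} the internal vectors are ζ^0,ζ^3,ζ^6,ζ^9.
#1 (-1, -2, -1, -3): internal (-1.7071, -2.5355); octagon support 3.0000 vs apothem 1 → ∉ W
#2 (1, 0, 3, 3): internal (3.1213, -0.8787); octagon support 3.1213 vs apothem 1 → ∉ W
#3 (1, -1, 1, -1): internal (1.0000, -2.4142); octagon support 2.4142 vs apothem 1 → ∉ W
#4 (-1, 1, -1, 1): internal (-1.0000, 2.4142); octagon support 2.4142 vs apothem 1 → ∉ W
#5 (0, 0, -1, -1): internal (-0.7071, 0.2929); octagon support 0.7071 vs apothem 1 → ∈ W
#6 (0, 1, -1, -1): internal (-1.4142, 1.0000); octagon support 1.7071 vs apothem 1 → ∉ W
#7 (-1, 0, 3, -1): internal (-1.7071, -3.7071); octagon support 3.8284 vs apothem 1 → ∉ W
#8 (-2, -2, 0, -1): internal (-1.2929, -2.1213); octagon support 2.4142 vs apothem 1 → ∉ W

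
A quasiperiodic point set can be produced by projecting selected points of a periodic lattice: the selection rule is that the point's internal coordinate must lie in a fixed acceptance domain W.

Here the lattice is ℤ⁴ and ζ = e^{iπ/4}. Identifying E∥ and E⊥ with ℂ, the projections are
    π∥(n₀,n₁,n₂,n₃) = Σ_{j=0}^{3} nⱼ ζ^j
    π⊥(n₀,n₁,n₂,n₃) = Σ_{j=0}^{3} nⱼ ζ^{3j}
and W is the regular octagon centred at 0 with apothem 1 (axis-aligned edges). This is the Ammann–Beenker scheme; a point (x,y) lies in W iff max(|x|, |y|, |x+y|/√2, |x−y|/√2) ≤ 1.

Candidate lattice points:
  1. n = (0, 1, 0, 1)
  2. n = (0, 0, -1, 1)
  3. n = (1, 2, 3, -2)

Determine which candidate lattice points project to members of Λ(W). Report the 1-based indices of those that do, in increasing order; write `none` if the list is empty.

Internal map: ζ^{3j} for j=0..3 gives (1,0), (−√2/2,√2/2), (0,−1), (√2/2,√2/2).
#1 (0, 1, 0, 1): internal (0.0000, 1.4142); octagon support 1.4142 vs apothem 1 → ∉ W
#2 (0, 0, -1, 1): internal (0.7071, 1.7071); octagon support 1.7071 vs apothem 1 → ∉ W
#3 (1, 2, 3, -2): internal (-1.8284, -3.0000); octagon support 3.4142 vs apothem 1 → ∉ W

none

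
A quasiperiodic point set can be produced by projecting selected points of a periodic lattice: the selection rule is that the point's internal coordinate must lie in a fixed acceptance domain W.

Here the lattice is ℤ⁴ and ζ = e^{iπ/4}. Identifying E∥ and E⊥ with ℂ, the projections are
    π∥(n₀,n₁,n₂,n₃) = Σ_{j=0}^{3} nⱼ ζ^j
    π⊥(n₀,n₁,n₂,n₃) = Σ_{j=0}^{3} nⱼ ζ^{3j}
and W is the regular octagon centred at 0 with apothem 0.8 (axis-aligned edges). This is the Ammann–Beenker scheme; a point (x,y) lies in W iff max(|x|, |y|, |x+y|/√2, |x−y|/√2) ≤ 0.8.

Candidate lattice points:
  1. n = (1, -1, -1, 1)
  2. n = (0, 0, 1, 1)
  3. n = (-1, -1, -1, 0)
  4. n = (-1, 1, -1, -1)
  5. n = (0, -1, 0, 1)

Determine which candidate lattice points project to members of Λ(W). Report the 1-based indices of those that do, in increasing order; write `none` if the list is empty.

π⊥(n) = n₀ + n₁ζ³ + n₂ζ⁶ + n₃ζ⁹ where ζ = e^{iπ/4}.
candidate 1: n = (1, -1, -1, 1) → π⊥ ≈ (+2.41421, +1.00000); max(|x|,|y|,|x±y|/√2) = 2.41421 > 0.8 ⇒ ∉ W
candidate 2: n = (0, 0, 1, 1) → π⊥ ≈ (+0.70711, -0.29289); max(|x|,|y|,|x±y|/√2) = 0.70711 ≤ 0.8 ⇒ ∈ W
candidate 3: n = (-1, -1, -1, 0) → π⊥ ≈ (-0.29289, +0.29289); max(|x|,|y|,|x±y|/√2) = 0.41421 ≤ 0.8 ⇒ ∈ W
candidate 4: n = (-1, 1, -1, -1) → π⊥ ≈ (-2.41421, +1.00000); max(|x|,|y|,|x±y|/√2) = 2.41421 > 0.8 ⇒ ∉ W
candidate 5: n = (0, -1, 0, 1) → π⊥ ≈ (+1.41421, +0.00000); max(|x|,|y|,|x±y|/√2) = 1.41421 > 0.8 ⇒ ∉ W

2, 3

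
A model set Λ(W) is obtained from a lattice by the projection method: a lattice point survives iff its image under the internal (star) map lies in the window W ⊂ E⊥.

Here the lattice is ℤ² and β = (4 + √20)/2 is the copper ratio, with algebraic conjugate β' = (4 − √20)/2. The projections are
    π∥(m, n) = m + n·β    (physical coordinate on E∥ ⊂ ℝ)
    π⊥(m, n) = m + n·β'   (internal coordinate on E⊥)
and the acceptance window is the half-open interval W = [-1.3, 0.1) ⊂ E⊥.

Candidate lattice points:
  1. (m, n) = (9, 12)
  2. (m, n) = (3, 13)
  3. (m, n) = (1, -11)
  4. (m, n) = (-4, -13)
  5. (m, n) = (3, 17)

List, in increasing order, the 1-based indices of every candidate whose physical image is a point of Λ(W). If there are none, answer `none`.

2, 4, 5

Numerically β ≈ 4.236068 and β' = −1/β ≈ -0.236068.
#1 (9,12): internal coord 9 + (12)·β' = +6.167184; +6.167184 ∉ [-1.3, 0.1) → out
#2 (3,13): internal coord 3 + (13)·β' = -0.068884; -0.068884 ∈ [-1.3, 0.1) → IN Λ
#3 (1,-11): internal coord 1 + (-11)·β' = +3.596748; +3.596748 ∉ [-1.3, 0.1) → out
#4 (-4,-13): internal coord -4 + (-13)·β' = -0.931116; -0.931116 ∈ [-1.3, 0.1) → IN Λ
#5 (3,17): internal coord 3 + (17)·β' = -1.013156; -1.013156 ∈ [-1.3, 0.1) → IN Λ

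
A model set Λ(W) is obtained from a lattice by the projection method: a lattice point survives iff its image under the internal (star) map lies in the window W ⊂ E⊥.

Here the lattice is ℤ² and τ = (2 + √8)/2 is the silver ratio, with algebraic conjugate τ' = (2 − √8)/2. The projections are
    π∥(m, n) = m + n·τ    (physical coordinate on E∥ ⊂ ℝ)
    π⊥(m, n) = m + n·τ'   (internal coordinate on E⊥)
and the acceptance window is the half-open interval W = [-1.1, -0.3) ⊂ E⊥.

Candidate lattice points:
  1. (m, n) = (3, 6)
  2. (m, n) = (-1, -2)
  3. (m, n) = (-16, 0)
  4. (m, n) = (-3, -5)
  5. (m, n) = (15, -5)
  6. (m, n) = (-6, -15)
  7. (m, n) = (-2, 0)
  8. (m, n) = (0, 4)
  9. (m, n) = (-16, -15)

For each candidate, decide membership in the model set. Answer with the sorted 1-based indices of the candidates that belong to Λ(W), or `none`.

τ' = (2−√8)/2 ≈ -0.414214.
#1 (3,6): internal coord 3 + (6)·τ' = +0.514719; +0.514719 ∉ [-1.1, -0.3) → out
#2 (-1,-2): internal coord -1 + (-2)·τ' = -0.171573; -0.171573 ∉ [-1.1, -0.3) → out
#3 (-16,0): internal coord -16 + (0)·τ' = -16.000000; -16.000000 ∉ [-1.1, -0.3) → out
#4 (-3,-5): internal coord -3 + (-5)·τ' = -0.928932; -0.928932 ∈ [-1.1, -0.3) → IN Λ
#5 (15,-5): internal coord 15 + (-5)·τ' = +17.071068; +17.071068 ∉ [-1.1, -0.3) → out
#6 (-6,-15): internal coord -6 + (-15)·τ' = +0.213203; +0.213203 ∉ [-1.1, -0.3) → out
#7 (-2,0): internal coord -2 + (0)·τ' = -2.000000; -2.000000 ∉ [-1.1, -0.3) → out
#8 (0,4): internal coord 0 + (4)·τ' = -1.656854; -1.656854 ∉ [-1.1, -0.3) → out
#9 (-16,-15): internal coord -16 + (-15)·τ' = -9.786797; -9.786797 ∉ [-1.1, -0.3) → out

4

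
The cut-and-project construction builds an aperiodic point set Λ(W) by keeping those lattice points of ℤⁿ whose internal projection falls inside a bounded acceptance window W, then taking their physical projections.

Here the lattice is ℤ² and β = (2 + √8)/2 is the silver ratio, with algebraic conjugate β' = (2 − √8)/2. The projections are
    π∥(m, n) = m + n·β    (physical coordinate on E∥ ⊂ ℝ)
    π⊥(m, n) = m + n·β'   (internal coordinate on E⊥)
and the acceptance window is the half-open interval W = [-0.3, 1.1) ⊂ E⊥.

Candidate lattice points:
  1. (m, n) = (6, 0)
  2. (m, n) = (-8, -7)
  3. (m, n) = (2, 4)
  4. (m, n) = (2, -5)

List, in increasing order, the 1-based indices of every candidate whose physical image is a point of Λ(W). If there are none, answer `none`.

3

Compute β' = (2−√8)/2 = -0.41421, so π⊥(m,n) = m -0.41421·n.
candidate 1: (m,n)=(6,0) → π∥ = 6+0·β ≈ 6.00000, π⊥ = 6+0·β' ≈ 6.00000 ∉ [-0.3, 1.1) ⇒ out
candidate 2: (m,n)=(-8,-7) → π∥ = -8-7·β ≈ -24.89949, π⊥ = -8-7·β' ≈ -5.10051 ∉ [-0.3, 1.1) ⇒ out
candidate 3: (m,n)=(2,4) → π∥ = 2+4·β ≈ 11.65685, π⊥ = 2+4·β' ≈ 0.34315 ∈ [-0.3, 1.1) ⇒ IN Λ
candidate 4: (m,n)=(2,-5) → π∥ = 2-5·β ≈ -10.07107, π⊥ = 2-5·β' ≈ 4.07107 ∉ [-0.3, 1.1) ⇒ out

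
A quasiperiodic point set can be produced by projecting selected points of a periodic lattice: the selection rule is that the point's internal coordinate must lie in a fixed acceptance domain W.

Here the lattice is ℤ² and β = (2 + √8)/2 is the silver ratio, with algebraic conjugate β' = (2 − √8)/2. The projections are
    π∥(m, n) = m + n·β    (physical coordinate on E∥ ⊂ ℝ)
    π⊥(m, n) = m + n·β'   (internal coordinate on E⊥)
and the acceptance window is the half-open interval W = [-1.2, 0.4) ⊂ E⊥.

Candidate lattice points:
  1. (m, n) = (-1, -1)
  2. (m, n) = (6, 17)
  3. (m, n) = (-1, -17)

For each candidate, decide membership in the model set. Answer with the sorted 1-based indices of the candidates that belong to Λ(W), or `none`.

Compute β' = (2−√8)/2 = -0.41421, so π⊥(m,n) = m -0.41421·n.
candidate 1: (m,n)=(-1,-1) → π∥ = -1-1·β ≈ -3.41421, π⊥ = -1-1·β' ≈ -0.58579 ∈ [-1.2, 0.4) ⇒ IN Λ
candidate 2: (m,n)=(6,17) → π∥ = 6+17·β ≈ 47.04163, π⊥ = 6+17·β' ≈ -1.04163 ∈ [-1.2, 0.4) ⇒ IN Λ
candidate 3: (m,n)=(-1,-17) → π∥ = -1-17·β ≈ -42.04163, π⊥ = -1-17·β' ≈ 6.04163 ∉ [-1.2, 0.4) ⇒ out

1, 2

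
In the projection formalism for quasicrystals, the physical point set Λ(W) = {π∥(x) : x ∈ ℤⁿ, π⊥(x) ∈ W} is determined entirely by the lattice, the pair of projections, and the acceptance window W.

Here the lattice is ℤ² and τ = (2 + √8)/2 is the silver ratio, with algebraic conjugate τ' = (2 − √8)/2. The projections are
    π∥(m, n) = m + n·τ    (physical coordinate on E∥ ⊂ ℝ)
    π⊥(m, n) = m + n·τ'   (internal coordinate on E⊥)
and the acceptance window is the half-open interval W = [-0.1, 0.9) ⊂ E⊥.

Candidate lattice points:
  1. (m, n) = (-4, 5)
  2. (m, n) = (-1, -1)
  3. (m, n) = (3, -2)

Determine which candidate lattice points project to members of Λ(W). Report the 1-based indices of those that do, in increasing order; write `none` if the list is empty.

Numerically τ ≈ 2.414214 and τ' = −1/τ ≈ -0.414214.
[1] lift (-4,5): star map gives -6.071068; window check -0.1 ≤ -6.071068 < 0.9 is false → out
[2] lift (-1,-1): star map gives -0.585786; window check -0.1 ≤ -0.585786 < 0.9 is false → out
[3] lift (3,-2): star map gives 3.828427; window check -0.1 ≤ 3.828427 < 0.9 is false → out

none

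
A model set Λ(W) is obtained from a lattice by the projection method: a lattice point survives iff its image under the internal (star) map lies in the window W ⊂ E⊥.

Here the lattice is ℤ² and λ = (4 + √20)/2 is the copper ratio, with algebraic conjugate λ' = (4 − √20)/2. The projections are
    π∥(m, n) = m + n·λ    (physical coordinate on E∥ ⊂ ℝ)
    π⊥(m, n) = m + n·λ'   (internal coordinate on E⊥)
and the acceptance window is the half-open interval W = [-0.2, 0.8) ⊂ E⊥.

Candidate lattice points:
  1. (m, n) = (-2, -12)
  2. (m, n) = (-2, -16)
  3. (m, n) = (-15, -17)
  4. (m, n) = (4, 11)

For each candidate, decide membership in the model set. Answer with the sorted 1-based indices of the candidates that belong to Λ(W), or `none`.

λ' = (4−√20)/2 ≈ -0.2361.
candidate 1: (m,n)=(-2,-12) → π∥ = -2-12·λ ≈ -52.8328, π⊥ = -2-12·λ' ≈ 0.8328 ∉ [-0.2, 0.8) ⇒ out
candidate 2: (m,n)=(-2,-16) → π∥ = -2-16·λ ≈ -69.7771, π⊥ = -2-16·λ' ≈ 1.7771 ∉ [-0.2, 0.8) ⇒ out
candidate 3: (m,n)=(-15,-17) → π∥ = -15-17·λ ≈ -87.0132, π⊥ = -15-17·λ' ≈ -10.9868 ∉ [-0.2, 0.8) ⇒ out
candidate 4: (m,n)=(4,11) → π∥ = 4+11·λ ≈ 50.5967, π⊥ = 4+11·λ' ≈ 1.4033 ∉ [-0.2, 0.8) ⇒ out

none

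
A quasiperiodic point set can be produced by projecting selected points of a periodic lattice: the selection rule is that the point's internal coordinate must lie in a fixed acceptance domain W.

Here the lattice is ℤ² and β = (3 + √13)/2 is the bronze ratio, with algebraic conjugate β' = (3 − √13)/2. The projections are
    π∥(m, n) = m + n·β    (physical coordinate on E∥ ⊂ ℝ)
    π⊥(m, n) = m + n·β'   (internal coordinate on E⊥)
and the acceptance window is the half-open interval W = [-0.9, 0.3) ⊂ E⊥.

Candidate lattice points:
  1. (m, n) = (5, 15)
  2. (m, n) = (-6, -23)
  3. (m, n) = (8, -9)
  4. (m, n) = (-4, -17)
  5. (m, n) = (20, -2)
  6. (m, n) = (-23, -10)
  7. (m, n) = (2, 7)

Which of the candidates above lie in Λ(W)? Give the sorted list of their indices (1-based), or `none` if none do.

7

Compute β' = (3−√13)/2 = -0.30278, so π⊥(m,n) = m -0.30278·n.
[1] lift (5,15): star map gives 0.45837; window check -0.9 ≤ 0.45837 < 0.3 is false → out
[2] lift (-6,-23): star map gives 0.96384; window check -0.9 ≤ 0.96384 < 0.3 is false → out
[3] lift (8,-9): star map gives 10.72498; window check -0.9 ≤ 10.72498 < 0.3 is false → out
[4] lift (-4,-17): star map gives 1.14719; window check -0.9 ≤ 1.14719 < 0.3 is false → out
[5] lift (20,-2): star map gives 20.60555; window check -0.9 ≤ 20.60555 < 0.3 is false → out
[6] lift (-23,-10): star map gives -19.97224; window check -0.9 ≤ -19.97224 < 0.3 is false → out
[7] lift (2,7): star map gives -0.11943; window check -0.9 ≤ -0.11943 < 0.3 is true → IN Λ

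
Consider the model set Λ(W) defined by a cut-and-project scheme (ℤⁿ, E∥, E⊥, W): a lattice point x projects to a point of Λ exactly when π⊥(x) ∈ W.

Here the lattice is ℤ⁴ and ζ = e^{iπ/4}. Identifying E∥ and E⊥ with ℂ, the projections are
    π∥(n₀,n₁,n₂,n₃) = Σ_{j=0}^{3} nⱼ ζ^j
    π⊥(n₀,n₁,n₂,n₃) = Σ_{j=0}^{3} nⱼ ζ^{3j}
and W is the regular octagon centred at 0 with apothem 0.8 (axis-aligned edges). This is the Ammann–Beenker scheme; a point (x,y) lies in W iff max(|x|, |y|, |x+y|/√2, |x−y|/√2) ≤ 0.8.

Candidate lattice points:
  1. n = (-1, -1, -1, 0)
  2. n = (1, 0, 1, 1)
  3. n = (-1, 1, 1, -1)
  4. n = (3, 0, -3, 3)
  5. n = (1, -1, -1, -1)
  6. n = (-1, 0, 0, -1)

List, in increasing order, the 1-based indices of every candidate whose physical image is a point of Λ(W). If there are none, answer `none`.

1

Internal map: ζ^{3j} for j=0..3 gives (1,0), (−√2/2,√2/2), (0,−1), (√2/2,√2/2).
candidate 1: n = (-1, -1, -1, 0) → π⊥ ≈ (-0.2929, +0.2929); max(|x|,|y|,|x±y|/√2) = 0.4142 ≤ 0.8 ⇒ ∈ W
candidate 2: n = (1, 0, 1, 1) → π⊥ ≈ (+1.7071, -0.2929); max(|x|,|y|,|x±y|/√2) = 1.7071 > 0.8 ⇒ ∉ W
candidate 3: n = (-1, 1, 1, -1) → π⊥ ≈ (-2.4142, -1.0000); max(|x|,|y|,|x±y|/√2) = 2.4142 > 0.8 ⇒ ∉ W
candidate 4: n = (3, 0, -3, 3) → π⊥ ≈ (+5.1213, +5.1213); max(|x|,|y|,|x±y|/√2) = 7.2426 > 0.8 ⇒ ∉ W
candidate 5: n = (1, -1, -1, -1) → π⊥ ≈ (+1.0000, -0.4142); max(|x|,|y|,|x±y|/√2) = 1.0000 > 0.8 ⇒ ∉ W
candidate 6: n = (-1, 0, 0, -1) → π⊥ ≈ (-1.7071, -0.7071); max(|x|,|y|,|x±y|/√2) = 1.7071 > 0.8 ⇒ ∉ W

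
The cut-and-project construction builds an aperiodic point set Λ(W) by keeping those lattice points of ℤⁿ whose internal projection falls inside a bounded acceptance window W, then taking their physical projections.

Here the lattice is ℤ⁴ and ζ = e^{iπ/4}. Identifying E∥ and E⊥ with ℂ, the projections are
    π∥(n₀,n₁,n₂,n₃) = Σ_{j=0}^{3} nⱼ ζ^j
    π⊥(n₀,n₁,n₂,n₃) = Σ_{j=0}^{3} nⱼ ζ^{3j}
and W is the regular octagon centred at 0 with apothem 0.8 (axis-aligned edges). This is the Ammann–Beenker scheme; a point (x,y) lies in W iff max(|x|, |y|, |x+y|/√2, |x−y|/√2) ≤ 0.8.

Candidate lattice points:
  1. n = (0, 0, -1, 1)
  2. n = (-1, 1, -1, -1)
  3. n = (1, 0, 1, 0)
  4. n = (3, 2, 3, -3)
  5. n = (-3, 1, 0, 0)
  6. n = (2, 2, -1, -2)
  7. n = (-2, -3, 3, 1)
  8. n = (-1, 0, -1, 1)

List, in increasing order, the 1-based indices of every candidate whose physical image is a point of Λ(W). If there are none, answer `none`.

π⊥(n) = n₀ + n₁ζ³ + n₂ζ⁶ + n₃ζ⁹ where ζ = e^{iπ/4}.
candidate 1: n = (0, 0, -1, 1) → π⊥ ≈ (+0.70711, +1.70711); max(|x|,|y|,|x±y|/√2) = 1.70711 > 0.8 ⇒ ∉ W
candidate 2: n = (-1, 1, -1, -1) → π⊥ ≈ (-2.41421, +1.00000); max(|x|,|y|,|x±y|/√2) = 2.41421 > 0.8 ⇒ ∉ W
candidate 3: n = (1, 0, 1, 0) → π⊥ ≈ (+1.00000, -1.00000); max(|x|,|y|,|x±y|/√2) = 1.41421 > 0.8 ⇒ ∉ W
candidate 4: n = (3, 2, 3, -3) → π⊥ ≈ (-0.53553, -3.70711); max(|x|,|y|,|x±y|/√2) = 3.70711 > 0.8 ⇒ ∉ W
candidate 5: n = (-3, 1, 0, 0) → π⊥ ≈ (-3.70711, +0.70711); max(|x|,|y|,|x±y|/√2) = 3.70711 > 0.8 ⇒ ∉ W
candidate 6: n = (2, 2, -1, -2) → π⊥ ≈ (-0.82843, +1.00000); max(|x|,|y|,|x±y|/√2) = 1.29289 > 0.8 ⇒ ∉ W
candidate 7: n = (-2, -3, 3, 1) → π⊥ ≈ (+0.82843, -4.41421); max(|x|,|y|,|x±y|/√2) = 4.41421 > 0.8 ⇒ ∉ W
candidate 8: n = (-1, 0, -1, 1) → π⊥ ≈ (-0.29289, +1.70711); max(|x|,|y|,|x±y|/√2) = 1.70711 > 0.8 ⇒ ∉ W

none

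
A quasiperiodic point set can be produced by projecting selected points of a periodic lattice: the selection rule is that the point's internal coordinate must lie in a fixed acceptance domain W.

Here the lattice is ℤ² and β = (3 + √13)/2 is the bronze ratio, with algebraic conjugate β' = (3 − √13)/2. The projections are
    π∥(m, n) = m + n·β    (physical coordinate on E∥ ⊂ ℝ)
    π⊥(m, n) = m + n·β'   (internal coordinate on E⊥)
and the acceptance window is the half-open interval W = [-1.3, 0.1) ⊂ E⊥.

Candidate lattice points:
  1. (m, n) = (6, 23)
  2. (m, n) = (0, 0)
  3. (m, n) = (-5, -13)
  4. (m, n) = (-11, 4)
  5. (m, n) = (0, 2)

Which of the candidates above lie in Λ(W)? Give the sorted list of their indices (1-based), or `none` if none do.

1, 2, 3, 5

Compute β' = (3−√13)/2 = -0.30278, so π⊥(m,n) = m -0.30278·n.
candidate 1: (m,n)=(6,23) → π∥ = 6+23·β ≈ 81.96384, π⊥ = 6+23·β' ≈ -0.96384 ∈ [-1.3, 0.1) ⇒ IN Λ
candidate 2: (m,n)=(0,0) → π∥ = 0+0·β ≈ 0.00000, π⊥ = 0+0·β' ≈ 0.00000 ∈ [-1.3, 0.1) ⇒ IN Λ
candidate 3: (m,n)=(-5,-13) → π∥ = -5-13·β ≈ -47.93608, π⊥ = -5-13·β' ≈ -1.06392 ∈ [-1.3, 0.1) ⇒ IN Λ
candidate 4: (m,n)=(-11,4) → π∥ = -11+4·β ≈ 2.21110, π⊥ = -11+4·β' ≈ -12.21110 ∉ [-1.3, 0.1) ⇒ out
candidate 5: (m,n)=(0,2) → π∥ = 0+2·β ≈ 6.60555, π⊥ = 0+2·β' ≈ -0.60555 ∈ [-1.3, 0.1) ⇒ IN Λ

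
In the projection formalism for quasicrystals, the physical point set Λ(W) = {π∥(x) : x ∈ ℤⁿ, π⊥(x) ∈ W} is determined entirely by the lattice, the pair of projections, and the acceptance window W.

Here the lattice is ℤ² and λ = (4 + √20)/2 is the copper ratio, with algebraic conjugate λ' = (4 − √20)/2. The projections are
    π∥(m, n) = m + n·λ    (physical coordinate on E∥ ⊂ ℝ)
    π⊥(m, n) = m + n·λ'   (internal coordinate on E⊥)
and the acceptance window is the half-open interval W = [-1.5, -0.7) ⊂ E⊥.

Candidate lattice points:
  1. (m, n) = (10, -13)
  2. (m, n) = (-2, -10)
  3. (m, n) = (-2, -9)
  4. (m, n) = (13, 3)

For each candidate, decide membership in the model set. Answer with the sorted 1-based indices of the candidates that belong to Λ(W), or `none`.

Compute λ' = (4−√20)/2 = -0.23607, so π⊥(m,n) = m -0.23607·n.
candidate 1: (m,n)=(10,-13) → π∥ = 10-13·λ ≈ -45.06888, π⊥ = 10-13·λ' ≈ 13.06888 ∉ [-1.5, -0.7) ⇒ out
candidate 2: (m,n)=(-2,-10) → π∥ = -2-10·λ ≈ -44.36068, π⊥ = -2-10·λ' ≈ 0.36068 ∉ [-1.5, -0.7) ⇒ out
candidate 3: (m,n)=(-2,-9) → π∥ = -2-9·λ ≈ -40.12461, π⊥ = -2-9·λ' ≈ 0.12461 ∉ [-1.5, -0.7) ⇒ out
candidate 4: (m,n)=(13,3) → π∥ = 13+3·λ ≈ 25.70820, π⊥ = 13+3·λ' ≈ 12.29180 ∉ [-1.5, -0.7) ⇒ out

none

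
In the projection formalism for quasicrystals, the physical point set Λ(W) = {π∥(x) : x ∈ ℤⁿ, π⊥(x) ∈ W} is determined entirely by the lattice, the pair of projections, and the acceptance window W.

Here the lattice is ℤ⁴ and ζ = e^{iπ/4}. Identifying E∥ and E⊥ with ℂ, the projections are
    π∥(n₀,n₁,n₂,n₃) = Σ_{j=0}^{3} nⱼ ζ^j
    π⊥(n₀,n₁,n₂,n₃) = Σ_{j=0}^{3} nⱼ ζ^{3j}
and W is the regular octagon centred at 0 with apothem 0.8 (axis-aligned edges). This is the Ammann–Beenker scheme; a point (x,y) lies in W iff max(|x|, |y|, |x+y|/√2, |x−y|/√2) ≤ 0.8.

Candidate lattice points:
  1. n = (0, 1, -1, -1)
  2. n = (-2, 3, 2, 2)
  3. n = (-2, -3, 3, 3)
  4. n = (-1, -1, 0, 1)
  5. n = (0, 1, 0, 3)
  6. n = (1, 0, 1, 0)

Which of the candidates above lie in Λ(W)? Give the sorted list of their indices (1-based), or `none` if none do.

4

π⊥(n) = n₀ + n₁ζ³ + n₂ζ⁶ + n₃ζ⁹ where ζ = e^{iπ/4}.
candidate 1: n = (0, 1, -1, -1) → π⊥ ≈ (-1.4142, +1.0000); max(|x|,|y|,|x±y|/√2) = 1.7071 > 0.8 ⇒ ∉ W
candidate 2: n = (-2, 3, 2, 2) → π⊥ ≈ (-2.7071, +1.5355); max(|x|,|y|,|x±y|/√2) = 3.0000 > 0.8 ⇒ ∉ W
candidate 3: n = (-2, -3, 3, 3) → π⊥ ≈ (+2.2426, -3.0000); max(|x|,|y|,|x±y|/√2) = 3.7071 > 0.8 ⇒ ∉ W
candidate 4: n = (-1, -1, 0, 1) → π⊥ ≈ (+0.4142, +0.0000); max(|x|,|y|,|x±y|/√2) = 0.4142 ≤ 0.8 ⇒ ∈ W
candidate 5: n = (0, 1, 0, 3) → π⊥ ≈ (+1.4142, +2.8284); max(|x|,|y|,|x±y|/√2) = 3.0000 > 0.8 ⇒ ∉ W
candidate 6: n = (1, 0, 1, 0) → π⊥ ≈ (+1.0000, -1.0000); max(|x|,|y|,|x±y|/√2) = 1.4142 > 0.8 ⇒ ∉ W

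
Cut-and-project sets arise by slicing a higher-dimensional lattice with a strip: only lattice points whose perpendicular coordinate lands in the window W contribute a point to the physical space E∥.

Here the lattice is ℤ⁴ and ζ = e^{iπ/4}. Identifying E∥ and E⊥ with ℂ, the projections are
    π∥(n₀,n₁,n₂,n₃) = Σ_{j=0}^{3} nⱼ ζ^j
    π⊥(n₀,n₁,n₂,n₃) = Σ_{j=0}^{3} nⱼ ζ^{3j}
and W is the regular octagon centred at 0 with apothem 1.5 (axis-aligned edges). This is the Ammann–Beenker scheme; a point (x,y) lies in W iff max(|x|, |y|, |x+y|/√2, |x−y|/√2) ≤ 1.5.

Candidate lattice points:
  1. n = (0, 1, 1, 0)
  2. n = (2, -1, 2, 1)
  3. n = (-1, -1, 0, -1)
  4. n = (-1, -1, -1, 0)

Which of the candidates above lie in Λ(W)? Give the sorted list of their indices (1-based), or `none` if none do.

With ζ = e^{iπ/4} the internal vectors are ζ^0,ζ^3,ζ^6,ζ^9.
candidate 1: n = (0, 1, 1, 0) → π⊥ ≈ (-0.70711, -0.29289); max(|x|,|y|,|x±y|/√2) = 0.70711 ≤ 1.5 ⇒ ∈ W
candidate 2: n = (2, -1, 2, 1) → π⊥ ≈ (+3.41421, -2.00000); max(|x|,|y|,|x±y|/√2) = 3.82843 > 1.5 ⇒ ∉ W
candidate 3: n = (-1, -1, 0, -1) → π⊥ ≈ (-1.00000, -1.41421); max(|x|,|y|,|x±y|/√2) = 1.70711 > 1.5 ⇒ ∉ W
candidate 4: n = (-1, -1, -1, 0) → π⊥ ≈ (-0.29289, +0.29289); max(|x|,|y|,|x±y|/√2) = 0.41421 ≤ 1.5 ⇒ ∈ W

1, 4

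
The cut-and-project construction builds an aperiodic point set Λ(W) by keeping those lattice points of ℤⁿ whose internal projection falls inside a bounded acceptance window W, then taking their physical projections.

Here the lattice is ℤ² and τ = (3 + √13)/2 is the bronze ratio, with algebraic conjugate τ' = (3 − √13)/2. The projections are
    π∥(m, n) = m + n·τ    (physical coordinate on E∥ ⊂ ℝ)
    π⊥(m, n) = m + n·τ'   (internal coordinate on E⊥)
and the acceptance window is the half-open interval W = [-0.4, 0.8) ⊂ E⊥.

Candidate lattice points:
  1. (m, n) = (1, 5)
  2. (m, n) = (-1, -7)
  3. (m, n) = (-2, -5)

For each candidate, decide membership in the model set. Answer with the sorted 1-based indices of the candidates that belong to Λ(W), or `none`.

none

τ' = (3−√13)/2 ≈ -0.3028.
#1 (1,5): internal coord 1 + (5)·τ' = -0.5139; -0.5139 ∉ [-0.4, 0.8) → out
#2 (-1,-7): internal coord -1 + (-7)·τ' = +1.1194; +1.1194 ∉ [-0.4, 0.8) → out
#3 (-2,-5): internal coord -2 + (-5)·τ' = -0.4861; -0.4861 ∉ [-0.4, 0.8) → out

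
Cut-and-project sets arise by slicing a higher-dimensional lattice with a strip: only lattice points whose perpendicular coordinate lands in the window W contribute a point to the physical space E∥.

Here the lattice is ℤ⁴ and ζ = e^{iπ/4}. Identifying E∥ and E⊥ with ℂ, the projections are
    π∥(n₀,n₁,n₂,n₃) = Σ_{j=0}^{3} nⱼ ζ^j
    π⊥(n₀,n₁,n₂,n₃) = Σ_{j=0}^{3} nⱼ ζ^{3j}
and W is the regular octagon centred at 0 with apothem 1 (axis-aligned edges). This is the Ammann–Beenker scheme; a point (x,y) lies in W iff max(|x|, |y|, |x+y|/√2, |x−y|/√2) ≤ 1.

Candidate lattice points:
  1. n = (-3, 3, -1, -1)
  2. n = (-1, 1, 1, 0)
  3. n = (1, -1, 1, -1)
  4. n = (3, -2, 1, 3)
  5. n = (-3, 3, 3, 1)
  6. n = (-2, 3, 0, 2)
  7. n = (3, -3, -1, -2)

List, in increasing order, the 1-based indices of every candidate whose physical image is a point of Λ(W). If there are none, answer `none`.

none

Internal map: ζ^{3j} for j=0..3 gives (1,0), (−√2/2,√2/2), (0,−1), (√2/2,√2/2).
candidate 1: n = (-3, 3, -1, -1) → π⊥ ≈ (-5.82843, +2.41421); max(|x|,|y|,|x±y|/√2) = 5.82843 > 1 ⇒ ∉ W
candidate 2: n = (-1, 1, 1, 0) → π⊥ ≈ (-1.70711, -0.29289); max(|x|,|y|,|x±y|/√2) = 1.70711 > 1 ⇒ ∉ W
candidate 3: n = (1, -1, 1, -1) → π⊥ ≈ (+1.00000, -2.41421); max(|x|,|y|,|x±y|/√2) = 2.41421 > 1 ⇒ ∉ W
candidate 4: n = (3, -2, 1, 3) → π⊥ ≈ (+6.53553, -0.29289); max(|x|,|y|,|x±y|/√2) = 6.53553 > 1 ⇒ ∉ W
candidate 5: n = (-3, 3, 3, 1) → π⊥ ≈ (-4.41421, -0.17157); max(|x|,|y|,|x±y|/√2) = 4.41421 > 1 ⇒ ∉ W
candidate 6: n = (-2, 3, 0, 2) → π⊥ ≈ (-2.70711, +3.53553); max(|x|,|y|,|x±y|/√2) = 4.41421 > 1 ⇒ ∉ W
candidate 7: n = (3, -3, -1, -2) → π⊥ ≈ (+3.70711, -2.53553); max(|x|,|y|,|x±y|/√2) = 4.41421 > 1 ⇒ ∉ W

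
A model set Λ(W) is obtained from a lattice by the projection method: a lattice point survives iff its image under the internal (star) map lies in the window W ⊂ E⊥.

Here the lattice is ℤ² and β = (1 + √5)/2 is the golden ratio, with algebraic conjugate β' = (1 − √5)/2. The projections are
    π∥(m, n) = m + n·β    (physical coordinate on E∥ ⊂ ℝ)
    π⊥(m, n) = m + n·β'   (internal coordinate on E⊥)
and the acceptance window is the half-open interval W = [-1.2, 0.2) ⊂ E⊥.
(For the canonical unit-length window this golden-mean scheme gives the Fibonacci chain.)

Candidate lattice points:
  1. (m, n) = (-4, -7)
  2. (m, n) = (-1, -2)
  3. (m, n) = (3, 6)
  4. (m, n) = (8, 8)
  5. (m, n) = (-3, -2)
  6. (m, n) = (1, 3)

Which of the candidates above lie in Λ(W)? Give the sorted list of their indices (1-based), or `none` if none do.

3, 6

Numerically β ≈ 1.6180 and β' = −1/β ≈ -0.6180.
#1 (-4,-7): internal coord -4 + (-7)·β' = +0.3262; +0.3262 ∉ [-1.2, 0.2) → out
#2 (-1,-2): internal coord -1 + (-2)·β' = +0.2361; +0.2361 ∉ [-1.2, 0.2) → out
#3 (3,6): internal coord 3 + (6)·β' = -0.7082; -0.7082 ∈ [-1.2, 0.2) → IN Λ
#4 (8,8): internal coord 8 + (8)·β' = +3.0557; +3.0557 ∉ [-1.2, 0.2) → out
#5 (-3,-2): internal coord -3 + (-2)·β' = -1.7639; -1.7639 ∉ [-1.2, 0.2) → out
#6 (1,3): internal coord 1 + (3)·β' = -0.8541; -0.8541 ∈ [-1.2, 0.2) → IN Λ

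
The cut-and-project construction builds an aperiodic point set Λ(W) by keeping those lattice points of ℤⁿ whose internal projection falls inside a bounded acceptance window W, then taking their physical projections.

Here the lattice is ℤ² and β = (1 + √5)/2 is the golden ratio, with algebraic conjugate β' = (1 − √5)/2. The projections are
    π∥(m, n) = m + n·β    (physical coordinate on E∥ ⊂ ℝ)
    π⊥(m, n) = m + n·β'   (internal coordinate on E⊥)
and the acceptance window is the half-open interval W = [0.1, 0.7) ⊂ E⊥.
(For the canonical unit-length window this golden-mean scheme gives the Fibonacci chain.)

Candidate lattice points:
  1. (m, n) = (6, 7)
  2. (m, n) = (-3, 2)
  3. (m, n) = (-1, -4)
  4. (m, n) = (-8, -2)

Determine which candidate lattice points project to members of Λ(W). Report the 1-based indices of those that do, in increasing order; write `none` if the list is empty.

β' = (1−√5)/2 ≈ -0.6180.
#1 (6,7): internal coord 6 + (7)·β' = +1.6738; +1.6738 ∉ [0.1, 0.7) → out
#2 (-3,2): internal coord -3 + (2)·β' = -4.2361; -4.2361 ∉ [0.1, 0.7) → out
#3 (-1,-4): internal coord -1 + (-4)·β' = +1.4721; +1.4721 ∉ [0.1, 0.7) → out
#4 (-8,-2): internal coord -8 + (-2)·β' = -6.7639; -6.7639 ∉ [0.1, 0.7) → out

none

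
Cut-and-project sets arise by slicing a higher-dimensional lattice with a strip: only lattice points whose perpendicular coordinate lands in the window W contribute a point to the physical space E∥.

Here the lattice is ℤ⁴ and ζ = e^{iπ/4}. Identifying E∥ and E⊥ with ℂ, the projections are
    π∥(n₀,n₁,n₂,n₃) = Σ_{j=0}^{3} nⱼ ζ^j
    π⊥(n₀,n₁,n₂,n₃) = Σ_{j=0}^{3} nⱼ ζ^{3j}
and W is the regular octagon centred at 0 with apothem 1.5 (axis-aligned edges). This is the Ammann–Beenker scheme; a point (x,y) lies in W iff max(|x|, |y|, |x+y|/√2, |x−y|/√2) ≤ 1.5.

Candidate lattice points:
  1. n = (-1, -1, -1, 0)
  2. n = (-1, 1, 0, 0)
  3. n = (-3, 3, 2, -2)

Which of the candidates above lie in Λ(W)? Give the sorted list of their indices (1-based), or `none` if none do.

1

π⊥(n) = n₀ + n₁ζ³ + n₂ζ⁶ + n₃ζ⁹ where ζ = e^{iπ/4}.
#1 (-1, -1, -1, 0): internal (-0.2929, 0.2929); octagon support 0.4142 vs apothem 1.5 → ∈ W
#2 (-1, 1, 0, 0): internal (-1.7071, 0.7071); octagon support 1.7071 vs apothem 1.5 → ∉ W
#3 (-3, 3, 2, -2): internal (-6.5355, -1.2929); octagon support 6.5355 vs apothem 1.5 → ∉ W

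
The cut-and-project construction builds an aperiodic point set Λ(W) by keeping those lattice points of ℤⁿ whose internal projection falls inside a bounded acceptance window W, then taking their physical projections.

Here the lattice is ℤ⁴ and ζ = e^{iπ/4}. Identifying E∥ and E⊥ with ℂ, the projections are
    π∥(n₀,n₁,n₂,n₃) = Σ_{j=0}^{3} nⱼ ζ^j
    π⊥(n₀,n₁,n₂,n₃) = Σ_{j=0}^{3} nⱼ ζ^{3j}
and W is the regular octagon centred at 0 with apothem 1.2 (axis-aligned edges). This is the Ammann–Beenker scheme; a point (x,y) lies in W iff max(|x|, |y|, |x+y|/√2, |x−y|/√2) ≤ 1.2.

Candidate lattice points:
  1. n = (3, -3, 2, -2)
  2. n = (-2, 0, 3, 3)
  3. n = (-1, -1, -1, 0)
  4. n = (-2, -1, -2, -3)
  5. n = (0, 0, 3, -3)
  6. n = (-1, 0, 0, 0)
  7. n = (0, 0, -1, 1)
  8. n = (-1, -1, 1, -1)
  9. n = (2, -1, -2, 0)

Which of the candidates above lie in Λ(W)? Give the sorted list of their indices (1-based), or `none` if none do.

With ζ = e^{iπ/4} the internal vectors are ζ^0,ζ^3,ζ^6,ζ^9.
candidate 1: n = (3, -3, 2, -2) → π⊥ ≈ (+3.70711, -5.53553); max(|x|,|y|,|x±y|/√2) = 6.53553 > 1.2 ⇒ ∉ W
candidate 2: n = (-2, 0, 3, 3) → π⊥ ≈ (+0.12132, -0.87868); max(|x|,|y|,|x±y|/√2) = 0.87868 ≤ 1.2 ⇒ ∈ W
candidate 3: n = (-1, -1, -1, 0) → π⊥ ≈ (-0.29289, +0.29289); max(|x|,|y|,|x±y|/√2) = 0.41421 ≤ 1.2 ⇒ ∈ W
candidate 4: n = (-2, -1, -2, -3) → π⊥ ≈ (-3.41421, -0.82843); max(|x|,|y|,|x±y|/√2) = 3.41421 > 1.2 ⇒ ∉ W
candidate 5: n = (0, 0, 3, -3) → π⊥ ≈ (-2.12132, -5.12132); max(|x|,|y|,|x±y|/√2) = 5.12132 > 1.2 ⇒ ∉ W
candidate 6: n = (-1, 0, 0, 0) → π⊥ ≈ (-1.00000, +0.00000); max(|x|,|y|,|x±y|/√2) = 1.00000 ≤ 1.2 ⇒ ∈ W
candidate 7: n = (0, 0, -1, 1) → π⊥ ≈ (+0.70711, +1.70711); max(|x|,|y|,|x±y|/√2) = 1.70711 > 1.2 ⇒ ∉ W
candidate 8: n = (-1, -1, 1, -1) → π⊥ ≈ (-1.00000, -2.41421); max(|x|,|y|,|x±y|/√2) = 2.41421 > 1.2 ⇒ ∉ W
candidate 9: n = (2, -1, -2, 0) → π⊥ ≈ (+2.70711, +1.29289); max(|x|,|y|,|x±y|/√2) = 2.82843 > 1.2 ⇒ ∉ W

2, 3, 6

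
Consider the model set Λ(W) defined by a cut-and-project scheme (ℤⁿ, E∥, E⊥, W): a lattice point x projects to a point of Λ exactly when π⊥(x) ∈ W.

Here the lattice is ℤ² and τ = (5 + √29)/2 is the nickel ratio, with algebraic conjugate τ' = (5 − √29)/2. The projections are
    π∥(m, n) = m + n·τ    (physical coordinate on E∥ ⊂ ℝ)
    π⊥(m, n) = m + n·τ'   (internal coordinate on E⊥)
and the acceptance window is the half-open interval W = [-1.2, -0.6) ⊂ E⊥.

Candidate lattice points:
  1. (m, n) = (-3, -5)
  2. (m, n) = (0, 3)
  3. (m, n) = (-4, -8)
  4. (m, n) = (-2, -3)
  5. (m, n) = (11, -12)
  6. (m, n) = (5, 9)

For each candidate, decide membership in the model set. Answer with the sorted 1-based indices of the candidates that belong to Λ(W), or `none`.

none

Numerically τ ≈ 5.1926 and τ' = −1/τ ≈ -0.1926.
#1 (-3,-5): internal coord -3 + (-5)·τ' = -2.0371; -2.0371 ∉ [-1.2, -0.6) → out
#2 (0,3): internal coord 0 + (3)·τ' = -0.5777; -0.5777 ∉ [-1.2, -0.6) → out
#3 (-4,-8): internal coord -4 + (-8)·τ' = -2.4593; -2.4593 ∉ [-1.2, -0.6) → out
#4 (-2,-3): internal coord -2 + (-3)·τ' = -1.4223; -1.4223 ∉ [-1.2, -0.6) → out
#5 (11,-12): internal coord 11 + (-12)·τ' = +13.3110; +13.3110 ∉ [-1.2, -0.6) → out
#6 (5,9): internal coord 5 + (9)·τ' = +3.2668; +3.2668 ∉ [-1.2, -0.6) → out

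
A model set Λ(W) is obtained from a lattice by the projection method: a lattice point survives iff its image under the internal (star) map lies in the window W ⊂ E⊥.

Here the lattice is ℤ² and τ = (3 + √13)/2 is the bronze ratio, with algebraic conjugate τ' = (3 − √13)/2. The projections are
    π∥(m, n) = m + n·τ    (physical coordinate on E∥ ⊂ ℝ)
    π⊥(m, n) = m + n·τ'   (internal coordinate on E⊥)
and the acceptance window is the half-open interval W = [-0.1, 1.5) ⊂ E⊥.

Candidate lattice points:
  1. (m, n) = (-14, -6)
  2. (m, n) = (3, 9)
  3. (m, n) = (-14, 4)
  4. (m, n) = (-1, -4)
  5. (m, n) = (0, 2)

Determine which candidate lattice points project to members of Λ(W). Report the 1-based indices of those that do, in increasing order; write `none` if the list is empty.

τ' = (3−√13)/2 ≈ -0.302776.
[1] lift (-14,-6): star map gives -12.183346; window check -0.1 ≤ -12.183346 < 1.5 is false → out
[2] lift (3,9): star map gives 0.275019; window check -0.1 ≤ 0.275019 < 1.5 is true → IN Λ
[3] lift (-14,4): star map gives -15.211103; window check -0.1 ≤ -15.211103 < 1.5 is false → out
[4] lift (-1,-4): star map gives 0.211103; window check -0.1 ≤ 0.211103 < 1.5 is true → IN Λ
[5] lift (0,2): star map gives -0.605551; window check -0.1 ≤ -0.605551 < 1.5 is false → out

2, 4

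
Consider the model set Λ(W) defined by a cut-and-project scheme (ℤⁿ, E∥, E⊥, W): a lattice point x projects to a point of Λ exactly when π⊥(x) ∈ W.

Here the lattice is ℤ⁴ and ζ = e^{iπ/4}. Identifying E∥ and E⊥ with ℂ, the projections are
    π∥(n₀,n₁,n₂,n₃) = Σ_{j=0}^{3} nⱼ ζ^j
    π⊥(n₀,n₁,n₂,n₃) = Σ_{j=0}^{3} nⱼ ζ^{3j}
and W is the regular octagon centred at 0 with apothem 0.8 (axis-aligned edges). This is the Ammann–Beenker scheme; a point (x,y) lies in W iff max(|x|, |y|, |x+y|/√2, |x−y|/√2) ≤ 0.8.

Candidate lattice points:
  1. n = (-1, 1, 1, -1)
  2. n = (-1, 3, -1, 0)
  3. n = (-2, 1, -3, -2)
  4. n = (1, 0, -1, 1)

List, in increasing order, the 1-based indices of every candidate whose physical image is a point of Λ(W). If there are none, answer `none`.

With ζ = e^{iπ/4} the internal vectors are ζ^0,ζ^3,ζ^6,ζ^9.
candidate 1: n = (-1, 1, 1, -1) → π⊥ ≈ (-2.414214, -1.000000); max(|x|,|y|,|x±y|/√2) = 2.414214 > 0.8 ⇒ ∉ W
candidate 2: n = (-1, 3, -1, 0) → π⊥ ≈ (-3.121320, +3.121320); max(|x|,|y|,|x±y|/√2) = 4.414214 > 0.8 ⇒ ∉ W
candidate 3: n = (-2, 1, -3, -2) → π⊥ ≈ (-4.121320, +2.292893); max(|x|,|y|,|x±y|/√2) = 4.535534 > 0.8 ⇒ ∉ W
candidate 4: n = (1, 0, -1, 1) → π⊥ ≈ (+1.707107, +1.707107); max(|x|,|y|,|x±y|/√2) = 2.414214 > 0.8 ⇒ ∉ W

none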